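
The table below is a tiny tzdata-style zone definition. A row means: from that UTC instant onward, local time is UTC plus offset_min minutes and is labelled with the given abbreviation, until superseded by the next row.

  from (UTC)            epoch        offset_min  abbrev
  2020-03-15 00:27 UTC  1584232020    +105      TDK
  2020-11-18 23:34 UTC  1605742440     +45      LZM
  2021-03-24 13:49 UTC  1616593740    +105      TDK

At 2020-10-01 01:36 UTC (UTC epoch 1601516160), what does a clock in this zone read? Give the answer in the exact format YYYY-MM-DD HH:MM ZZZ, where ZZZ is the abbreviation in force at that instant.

Query: 2020-10-01 01:36 UTC
Rule 1/3 (TDK, +01:45): 2020-03-15 00:27 UTC ≤ query < 2020-11-18 23:34 UTC
1·60 + 36 + 105 = 201 min
201 = 0·1440 + 201; 201 = 3·60 + 21 → 03:21, same day
→ 2020-10-01 03:21 TDK

2020-10-01 03:21 TDK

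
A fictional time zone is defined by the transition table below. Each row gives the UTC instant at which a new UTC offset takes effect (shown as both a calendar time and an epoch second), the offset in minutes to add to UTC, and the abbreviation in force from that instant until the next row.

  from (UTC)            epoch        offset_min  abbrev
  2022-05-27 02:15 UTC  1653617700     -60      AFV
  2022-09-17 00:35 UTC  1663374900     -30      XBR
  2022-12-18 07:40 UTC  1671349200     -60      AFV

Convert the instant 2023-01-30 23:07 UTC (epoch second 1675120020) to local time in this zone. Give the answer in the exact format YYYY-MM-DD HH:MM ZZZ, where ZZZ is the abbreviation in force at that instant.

2023-01-30 22:07 AFV

Query: 2023-01-30 23:07 UTC
Rule 3/3 (AFV, -01:00): 2022-12-18 07:40 UTC ≤ query < +∞
23·60 + 7 - 60 = 1327 min
1327 = 0·1440 + 1327; 1327 = 22·60 + 7 → 22:07, same day
→ 2023-01-30 22:07 AFV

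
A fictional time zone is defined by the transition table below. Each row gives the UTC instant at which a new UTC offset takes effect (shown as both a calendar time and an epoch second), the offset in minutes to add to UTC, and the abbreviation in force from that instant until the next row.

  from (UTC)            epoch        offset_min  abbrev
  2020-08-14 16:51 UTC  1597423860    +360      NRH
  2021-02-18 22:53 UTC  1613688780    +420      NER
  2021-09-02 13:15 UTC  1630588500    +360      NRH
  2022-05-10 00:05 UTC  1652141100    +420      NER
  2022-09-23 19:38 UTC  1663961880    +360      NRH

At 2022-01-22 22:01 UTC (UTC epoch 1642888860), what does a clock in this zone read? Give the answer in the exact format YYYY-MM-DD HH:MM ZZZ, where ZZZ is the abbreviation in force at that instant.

Query: 2022-01-22 22:01 UTC
Rule 3/5 (NRH, +06:00): 2021-09-02 13:15 UTC ≤ query < 2022-05-10 00:05 UTC
22·60 + 1 + 360 = 1681 min
1681 = 1·1440 + 241; 241 = 4·60 + 1 → 04:01, 2022-01-22 + 1 day = 2022-01-23
→ 2022-01-23 04:01 NRH

2022-01-23 04:01 NRH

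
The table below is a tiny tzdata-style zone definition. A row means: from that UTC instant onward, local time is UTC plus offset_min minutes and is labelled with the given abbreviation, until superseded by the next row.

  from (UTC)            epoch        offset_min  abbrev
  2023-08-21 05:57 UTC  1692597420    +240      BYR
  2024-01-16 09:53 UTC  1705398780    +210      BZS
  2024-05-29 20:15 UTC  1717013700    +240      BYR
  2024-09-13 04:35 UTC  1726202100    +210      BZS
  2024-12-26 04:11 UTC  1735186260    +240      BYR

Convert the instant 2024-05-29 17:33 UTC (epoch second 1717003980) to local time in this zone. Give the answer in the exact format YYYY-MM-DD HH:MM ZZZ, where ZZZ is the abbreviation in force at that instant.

2024-05-29 21:03 BZS

Query: 2024-05-29 17:33 UTC
Rule 2/5 (BZS, +03:30): 2024-01-16 09:53 UTC ≤ query < 2024-05-29 20:15 UTC
17·60 + 33 + 210 = 1263 min
1263 = 0·1440 + 1263; 1263 = 21·60 + 3 → 21:03, same day
→ 2024-05-29 21:03 BZS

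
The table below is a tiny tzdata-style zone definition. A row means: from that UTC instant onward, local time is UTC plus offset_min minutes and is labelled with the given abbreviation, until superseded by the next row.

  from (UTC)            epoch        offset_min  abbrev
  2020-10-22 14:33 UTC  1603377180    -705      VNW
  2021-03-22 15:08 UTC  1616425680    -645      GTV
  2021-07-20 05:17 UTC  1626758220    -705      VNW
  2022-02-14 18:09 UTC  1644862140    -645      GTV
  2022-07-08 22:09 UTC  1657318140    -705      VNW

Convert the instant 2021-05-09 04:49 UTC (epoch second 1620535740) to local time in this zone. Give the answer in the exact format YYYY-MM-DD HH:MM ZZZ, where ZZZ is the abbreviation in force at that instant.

Query: 2021-05-09 04:49 UTC
Rule 2/5 (GTV, -10:45): 2021-03-22 15:08 UTC ≤ query < 2021-07-20 05:17 UTC
4·60 + 49 - 645 = -356 min
-356 = -1·1440 + 1084; 1084 = 18·60 + 4 → 18:04, 2021-05-09 - 1 day = 2021-05-08
→ 2021-05-08 18:04 GTV

2021-05-08 18:04 GTV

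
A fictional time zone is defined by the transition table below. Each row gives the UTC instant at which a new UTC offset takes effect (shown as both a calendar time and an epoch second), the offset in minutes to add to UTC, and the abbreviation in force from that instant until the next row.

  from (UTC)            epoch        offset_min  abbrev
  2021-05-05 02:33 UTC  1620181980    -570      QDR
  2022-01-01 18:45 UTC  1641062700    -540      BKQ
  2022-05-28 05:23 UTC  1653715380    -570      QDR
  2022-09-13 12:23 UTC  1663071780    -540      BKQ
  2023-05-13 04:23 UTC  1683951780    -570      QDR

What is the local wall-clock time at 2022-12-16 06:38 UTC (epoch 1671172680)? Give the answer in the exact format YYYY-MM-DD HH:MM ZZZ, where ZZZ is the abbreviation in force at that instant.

2022-12-15 21:38 BKQ

Query: 2022-12-16 06:38 UTC
Rule 4/5 (BKQ, -09:00): 2022-09-13 12:23 UTC ≤ query < 2023-05-13 04:23 UTC
6·60 + 38 - 540 = -142 min
-142 = -1·1440 + 1298; 1298 = 21·60 + 38 → 21:38, 2022-12-16 - 1 day = 2022-12-15
→ 2022-12-15 21:38 BKQ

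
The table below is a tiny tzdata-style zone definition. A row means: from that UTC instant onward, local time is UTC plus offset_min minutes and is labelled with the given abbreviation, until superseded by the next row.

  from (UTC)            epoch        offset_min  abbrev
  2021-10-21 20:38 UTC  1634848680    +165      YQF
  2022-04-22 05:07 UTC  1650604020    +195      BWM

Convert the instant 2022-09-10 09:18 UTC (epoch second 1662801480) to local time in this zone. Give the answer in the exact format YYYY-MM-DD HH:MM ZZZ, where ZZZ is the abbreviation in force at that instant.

2022-09-10 12:33 BWM

Query: 2022-09-10 09:18 UTC
Rule 2/2 (BWM, +03:15): 2022-04-22 05:07 UTC ≤ query < +∞
9·60 + 18 + 195 = 753 min
753 = 0·1440 + 753; 753 = 12·60 + 33 → 12:33, same day
→ 2022-09-10 12:33 BWM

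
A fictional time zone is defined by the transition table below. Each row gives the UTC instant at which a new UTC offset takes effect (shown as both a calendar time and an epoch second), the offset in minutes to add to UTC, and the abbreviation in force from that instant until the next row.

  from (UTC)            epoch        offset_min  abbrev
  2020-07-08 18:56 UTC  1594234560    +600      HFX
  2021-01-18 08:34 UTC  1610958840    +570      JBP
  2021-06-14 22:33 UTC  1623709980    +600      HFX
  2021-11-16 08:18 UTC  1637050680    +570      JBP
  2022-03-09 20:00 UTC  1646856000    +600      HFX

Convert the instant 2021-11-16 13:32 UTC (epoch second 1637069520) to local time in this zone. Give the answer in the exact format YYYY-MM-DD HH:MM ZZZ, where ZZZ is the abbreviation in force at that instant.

2021-11-16 23:02 JBP

Query: 2021-11-16 13:32 UTC
Rule 4/5 (JBP, +09:30): 2021-11-16 08:18 UTC ≤ query < 2022-03-09 20:00 UTC
13·60 + 32 + 570 = 1382 min
1382 = 0·1440 + 1382; 1382 = 23·60 + 2 → 23:02, same day
→ 2021-11-16 23:02 JBP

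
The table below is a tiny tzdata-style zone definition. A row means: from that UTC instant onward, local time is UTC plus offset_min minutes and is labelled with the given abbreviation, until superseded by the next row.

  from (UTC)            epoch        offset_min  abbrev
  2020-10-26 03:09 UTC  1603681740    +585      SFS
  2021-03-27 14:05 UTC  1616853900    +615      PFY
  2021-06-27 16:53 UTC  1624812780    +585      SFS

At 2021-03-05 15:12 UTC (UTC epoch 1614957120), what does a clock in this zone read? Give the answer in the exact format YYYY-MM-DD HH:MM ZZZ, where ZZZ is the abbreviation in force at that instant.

2021-03-06 00:57 SFS

Query: 2021-03-05 15:12 UTC
Rule 1/3 (SFS, +09:45): 2020-10-26 03:09 UTC ≤ query < 2021-03-27 14:05 UTC
15·60 + 12 + 585 = 1497 min
1497 = 1·1440 + 57; 57 = 0·60 + 57 → 00:57, 2021-03-05 + 1 day = 2021-03-06
→ 2021-03-06 00:57 SFS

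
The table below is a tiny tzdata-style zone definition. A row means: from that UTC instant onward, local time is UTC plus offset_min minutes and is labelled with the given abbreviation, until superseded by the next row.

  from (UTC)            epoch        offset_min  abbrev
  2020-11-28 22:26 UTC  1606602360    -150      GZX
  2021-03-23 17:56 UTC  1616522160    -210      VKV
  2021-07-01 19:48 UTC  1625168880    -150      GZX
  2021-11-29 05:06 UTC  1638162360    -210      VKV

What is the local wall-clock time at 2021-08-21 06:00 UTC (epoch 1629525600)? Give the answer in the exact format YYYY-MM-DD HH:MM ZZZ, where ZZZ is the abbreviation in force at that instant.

2021-08-21 03:30 GZX

Query: 2021-08-21 06:00 UTC
Rule 3/4 (GZX, -02:30): 2021-07-01 19:48 UTC ≤ query < 2021-11-29 05:06 UTC
6·60 + 0 - 150 = 210 min
210 = 0·1440 + 210; 210 = 3·60 + 30 → 03:30, same day
→ 2021-08-21 03:30 GZX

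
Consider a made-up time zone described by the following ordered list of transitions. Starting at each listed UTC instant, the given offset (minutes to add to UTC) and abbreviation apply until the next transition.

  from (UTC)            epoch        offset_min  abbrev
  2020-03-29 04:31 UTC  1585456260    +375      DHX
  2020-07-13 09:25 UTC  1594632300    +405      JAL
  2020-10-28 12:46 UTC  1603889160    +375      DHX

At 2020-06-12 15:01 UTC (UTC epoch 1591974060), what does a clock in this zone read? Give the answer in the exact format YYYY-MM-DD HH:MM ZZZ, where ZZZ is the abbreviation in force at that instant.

Query: 2020-06-12 15:01 UTC
Rule 1/3 (DHX, +06:15): 2020-03-29 04:31 UTC ≤ query < 2020-07-13 09:25 UTC
15·60 + 1 + 375 = 1276 min
1276 = 0·1440 + 1276; 1276 = 21·60 + 16 → 21:16, same day
→ 2020-06-12 21:16 DHX

2020-06-12 21:16 DHX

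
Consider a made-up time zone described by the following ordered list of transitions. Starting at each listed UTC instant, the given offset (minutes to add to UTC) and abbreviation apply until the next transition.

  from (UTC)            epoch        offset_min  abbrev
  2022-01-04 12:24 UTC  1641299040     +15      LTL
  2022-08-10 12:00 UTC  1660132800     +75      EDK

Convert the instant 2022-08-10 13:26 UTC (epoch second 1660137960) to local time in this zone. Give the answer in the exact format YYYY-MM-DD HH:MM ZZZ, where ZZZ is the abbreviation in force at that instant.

2022-08-10 14:41 EDK

Query: 2022-08-10 13:26 UTC
Rule 2/2 (EDK, +01:15): 2022-08-10 12:00 UTC ≤ query < +∞
13·60 + 26 + 75 = 881 min
881 = 0·1440 + 881; 881 = 14·60 + 41 → 14:41, same day
→ 2022-08-10 14:41 EDK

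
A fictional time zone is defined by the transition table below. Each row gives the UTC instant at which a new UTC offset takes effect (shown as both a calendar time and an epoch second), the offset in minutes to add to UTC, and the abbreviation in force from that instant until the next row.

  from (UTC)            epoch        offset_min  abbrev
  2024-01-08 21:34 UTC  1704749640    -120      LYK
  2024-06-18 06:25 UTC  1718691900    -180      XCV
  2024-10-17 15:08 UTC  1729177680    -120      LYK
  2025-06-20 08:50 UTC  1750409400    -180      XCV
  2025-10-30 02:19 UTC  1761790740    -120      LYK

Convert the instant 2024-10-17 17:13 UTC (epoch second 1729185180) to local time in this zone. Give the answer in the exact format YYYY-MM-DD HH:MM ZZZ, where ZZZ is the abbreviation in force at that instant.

2024-10-17 15:13 LYK

Query: 2024-10-17 17:13 UTC
Rule 3/5 (LYK, -02:00): 2024-10-17 15:08 UTC ≤ query < 2025-06-20 08:50 UTC
17·60 + 13 - 120 = 913 min
913 = 0·1440 + 913; 913 = 15·60 + 13 → 15:13, same day
→ 2024-10-17 15:13 LYK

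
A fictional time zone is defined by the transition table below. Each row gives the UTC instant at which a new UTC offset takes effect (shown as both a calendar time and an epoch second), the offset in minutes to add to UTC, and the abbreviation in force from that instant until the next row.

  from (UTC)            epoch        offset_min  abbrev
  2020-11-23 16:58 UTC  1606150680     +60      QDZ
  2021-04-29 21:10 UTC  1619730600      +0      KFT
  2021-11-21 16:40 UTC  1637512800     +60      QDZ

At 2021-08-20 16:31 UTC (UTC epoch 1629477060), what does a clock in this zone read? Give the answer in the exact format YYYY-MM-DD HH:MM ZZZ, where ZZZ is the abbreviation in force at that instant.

2021-08-20 16:31 KFT

Query: 2021-08-20 16:31 UTC
Rule 2/3 (KFT, +00:00): 2021-04-29 21:10 UTC ≤ query < 2021-11-21 16:40 UTC
16·60 + 31 + 0 = 991 min
991 = 0·1440 + 991; 991 = 16·60 + 31 → 16:31, same day
→ 2021-08-20 16:31 KFT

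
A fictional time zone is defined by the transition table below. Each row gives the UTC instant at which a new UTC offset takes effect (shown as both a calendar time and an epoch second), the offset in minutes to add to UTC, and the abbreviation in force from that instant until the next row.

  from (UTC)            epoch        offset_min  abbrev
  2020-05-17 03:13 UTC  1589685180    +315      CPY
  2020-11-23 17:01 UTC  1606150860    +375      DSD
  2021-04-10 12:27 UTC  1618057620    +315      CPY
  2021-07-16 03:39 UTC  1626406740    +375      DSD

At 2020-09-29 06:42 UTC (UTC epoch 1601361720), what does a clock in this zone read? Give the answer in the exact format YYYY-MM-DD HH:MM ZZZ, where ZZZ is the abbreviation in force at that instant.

Query: 2020-09-29 06:42 UTC
Rule 1/4 (CPY, +05:15): 2020-05-17 03:13 UTC ≤ query < 2020-11-23 17:01 UTC
6·60 + 42 + 315 = 717 min
717 = 0·1440 + 717; 717 = 11·60 + 57 → 11:57, same day
→ 2020-09-29 11:57 CPY

2020-09-29 11:57 CPY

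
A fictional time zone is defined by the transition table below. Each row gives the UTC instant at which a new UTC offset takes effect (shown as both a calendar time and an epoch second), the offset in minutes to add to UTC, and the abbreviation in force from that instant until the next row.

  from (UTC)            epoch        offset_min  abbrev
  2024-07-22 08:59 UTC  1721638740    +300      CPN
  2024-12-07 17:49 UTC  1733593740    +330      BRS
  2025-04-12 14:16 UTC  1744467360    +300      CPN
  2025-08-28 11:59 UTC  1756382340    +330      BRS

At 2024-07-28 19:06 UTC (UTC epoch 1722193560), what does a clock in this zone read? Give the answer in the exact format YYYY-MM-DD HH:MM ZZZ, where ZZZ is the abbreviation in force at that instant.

2024-07-29 00:06 CPN

Query: 2024-07-28 19:06 UTC
Rule 1/4 (CPN, +05:00): 2024-07-22 08:59 UTC ≤ query < 2024-12-07 17:49 UTC
19·60 + 6 + 300 = 1446 min
1446 = 1·1440 + 6; 6 = 0·60 + 6 → 00:06, 2024-07-28 + 1 day = 2024-07-29
→ 2024-07-29 00:06 CPN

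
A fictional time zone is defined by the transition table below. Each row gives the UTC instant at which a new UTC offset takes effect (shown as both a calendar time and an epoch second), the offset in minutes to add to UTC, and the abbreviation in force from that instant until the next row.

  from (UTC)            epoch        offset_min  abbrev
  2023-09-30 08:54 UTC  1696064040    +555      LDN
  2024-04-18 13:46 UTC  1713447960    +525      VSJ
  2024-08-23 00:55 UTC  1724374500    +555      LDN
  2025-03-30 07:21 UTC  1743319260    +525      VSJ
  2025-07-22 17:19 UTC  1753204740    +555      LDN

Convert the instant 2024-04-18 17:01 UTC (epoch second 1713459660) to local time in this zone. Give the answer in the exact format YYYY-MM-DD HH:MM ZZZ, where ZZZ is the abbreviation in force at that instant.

Query: 2024-04-18 17:01 UTC
Rule 2/5 (VSJ, +08:45): 2024-04-18 13:46 UTC ≤ query < 2024-08-23 00:55 UTC
17·60 + 1 + 525 = 1546 min
1546 = 1·1440 + 106; 106 = 1·60 + 46 → 01:46, 2024-04-18 + 1 day = 2024-04-19
→ 2024-04-19 01:46 VSJ

2024-04-19 01:46 VSJ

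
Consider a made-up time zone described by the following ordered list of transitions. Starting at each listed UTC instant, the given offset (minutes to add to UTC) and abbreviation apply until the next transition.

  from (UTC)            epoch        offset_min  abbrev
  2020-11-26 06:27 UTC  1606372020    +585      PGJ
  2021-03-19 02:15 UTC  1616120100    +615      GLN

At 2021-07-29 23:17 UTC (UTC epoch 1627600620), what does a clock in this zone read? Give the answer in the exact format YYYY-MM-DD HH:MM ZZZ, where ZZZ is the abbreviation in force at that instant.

2021-07-30 09:32 GLN

Query: 2021-07-29 23:17 UTC
Rule 2/2 (GLN, +10:15): 2021-03-19 02:15 UTC ≤ query < +∞
23·60 + 17 + 615 = 2012 min
2012 = 1·1440 + 572; 572 = 9·60 + 32 → 09:32, 2021-07-29 + 1 day = 2021-07-30
→ 2021-07-30 09:32 GLN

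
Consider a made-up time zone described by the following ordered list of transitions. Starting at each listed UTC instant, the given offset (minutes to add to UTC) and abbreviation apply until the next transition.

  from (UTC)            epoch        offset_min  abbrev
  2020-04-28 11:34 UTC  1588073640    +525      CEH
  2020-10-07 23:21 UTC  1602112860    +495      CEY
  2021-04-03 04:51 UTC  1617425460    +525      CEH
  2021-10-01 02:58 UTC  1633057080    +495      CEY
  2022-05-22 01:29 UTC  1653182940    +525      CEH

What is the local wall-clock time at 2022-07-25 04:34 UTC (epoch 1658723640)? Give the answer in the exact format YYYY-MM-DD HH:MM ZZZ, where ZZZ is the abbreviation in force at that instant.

2022-07-25 13:19 CEH

Query: 2022-07-25 04:34 UTC
Rule 5/5 (CEH, +08:45): 2022-05-22 01:29 UTC ≤ query < +∞
4·60 + 34 + 525 = 799 min
799 = 0·1440 + 799; 799 = 13·60 + 19 → 13:19, same day
→ 2022-07-25 13:19 CEH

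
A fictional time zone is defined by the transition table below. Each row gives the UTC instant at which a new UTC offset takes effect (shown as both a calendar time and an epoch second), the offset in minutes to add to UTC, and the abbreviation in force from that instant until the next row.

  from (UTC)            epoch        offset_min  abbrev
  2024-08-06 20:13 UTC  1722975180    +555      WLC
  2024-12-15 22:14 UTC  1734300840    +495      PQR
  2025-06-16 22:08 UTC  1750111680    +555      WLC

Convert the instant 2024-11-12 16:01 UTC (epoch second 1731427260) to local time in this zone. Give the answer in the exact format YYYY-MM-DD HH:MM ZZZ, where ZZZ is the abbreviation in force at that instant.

2024-11-13 01:16 WLC

Query: 2024-11-12 16:01 UTC
Rule 1/3 (WLC, +09:15): 2024-08-06 20:13 UTC ≤ query < 2024-12-15 22:14 UTC
16·60 + 1 + 555 = 1516 min
1516 = 1·1440 + 76; 76 = 1·60 + 16 → 01:16, 2024-11-12 + 1 day = 2024-11-13
→ 2024-11-13 01:16 WLC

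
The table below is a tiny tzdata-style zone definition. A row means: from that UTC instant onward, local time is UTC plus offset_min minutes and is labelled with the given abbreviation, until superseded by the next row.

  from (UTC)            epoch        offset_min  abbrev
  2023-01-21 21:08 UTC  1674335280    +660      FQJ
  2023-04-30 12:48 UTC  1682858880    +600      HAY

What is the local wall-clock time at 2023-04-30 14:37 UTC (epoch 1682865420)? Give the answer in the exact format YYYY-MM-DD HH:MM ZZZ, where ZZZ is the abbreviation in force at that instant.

2023-05-01 00:37 HAY

Query: 2023-04-30 14:37 UTC
Rule 2/2 (HAY, +10:00): 2023-04-30 12:48 UTC ≤ query < +∞
14·60 + 37 + 600 = 1477 min
1477 = 1·1440 + 37; 37 = 0·60 + 37 → 00:37, 2023-04-30 + 1 day = 2023-05-01
→ 2023-05-01 00:37 HAY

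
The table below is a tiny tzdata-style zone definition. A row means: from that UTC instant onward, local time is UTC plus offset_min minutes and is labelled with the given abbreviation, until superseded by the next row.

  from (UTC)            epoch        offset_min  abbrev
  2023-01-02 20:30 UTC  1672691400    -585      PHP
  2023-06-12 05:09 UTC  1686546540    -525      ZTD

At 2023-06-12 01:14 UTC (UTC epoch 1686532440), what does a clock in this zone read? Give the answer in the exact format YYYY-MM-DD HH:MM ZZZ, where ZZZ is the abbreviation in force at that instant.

Query: 2023-06-12 01:14 UTC
Rule 1/2 (PHP, -09:45): 2023-01-02 20:30 UTC ≤ query < 2023-06-12 05:09 UTC
1·60 + 14 - 585 = -511 min
-511 = -1·1440 + 929; 929 = 15·60 + 29 → 15:29, 2023-06-12 - 1 day = 2023-06-11
→ 2023-06-11 15:29 PHP

2023-06-11 15:29 PHP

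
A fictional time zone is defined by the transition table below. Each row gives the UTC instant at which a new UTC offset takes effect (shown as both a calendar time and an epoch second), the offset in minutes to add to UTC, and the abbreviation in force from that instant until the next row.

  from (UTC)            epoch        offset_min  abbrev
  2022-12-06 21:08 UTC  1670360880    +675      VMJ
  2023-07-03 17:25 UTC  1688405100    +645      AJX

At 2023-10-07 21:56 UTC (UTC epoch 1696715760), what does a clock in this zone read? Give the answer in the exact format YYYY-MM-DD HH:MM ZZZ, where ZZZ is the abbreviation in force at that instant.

2023-10-08 08:41 AJX

Query: 2023-10-07 21:56 UTC
Rule 2/2 (AJX, +10:45): 2023-07-03 17:25 UTC ≤ query < +∞
21·60 + 56 + 645 = 1961 min
1961 = 1·1440 + 521; 521 = 8·60 + 41 → 08:41, 2023-10-07 + 1 day = 2023-10-08
→ 2023-10-08 08:41 AJX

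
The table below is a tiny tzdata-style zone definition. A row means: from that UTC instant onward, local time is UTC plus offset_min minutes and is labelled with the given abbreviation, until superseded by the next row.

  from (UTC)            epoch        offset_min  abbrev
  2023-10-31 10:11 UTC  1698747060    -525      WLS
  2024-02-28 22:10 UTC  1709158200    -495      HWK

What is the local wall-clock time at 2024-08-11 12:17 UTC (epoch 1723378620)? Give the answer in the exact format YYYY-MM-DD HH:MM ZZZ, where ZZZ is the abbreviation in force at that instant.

Query: 2024-08-11 12:17 UTC
Rule 2/2 (HWK, -08:15): 2024-02-28 22:10 UTC ≤ query < +∞
12·60 + 17 - 495 = 242 min
242 = 0·1440 + 242; 242 = 4·60 + 2 → 04:02, same day
→ 2024-08-11 04:02 HWK

2024-08-11 04:02 HWK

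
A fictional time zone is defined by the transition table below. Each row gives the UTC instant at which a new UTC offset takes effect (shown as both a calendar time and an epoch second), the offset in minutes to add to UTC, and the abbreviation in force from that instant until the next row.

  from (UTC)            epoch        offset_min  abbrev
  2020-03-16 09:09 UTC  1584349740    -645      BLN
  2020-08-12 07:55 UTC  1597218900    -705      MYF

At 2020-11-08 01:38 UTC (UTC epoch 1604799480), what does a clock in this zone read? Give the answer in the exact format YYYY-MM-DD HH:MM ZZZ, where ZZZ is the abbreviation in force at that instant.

Query: 2020-11-08 01:38 UTC
Rule 2/2 (MYF, -11:45): 2020-08-12 07:55 UTC ≤ query < +∞
1·60 + 38 - 705 = -607 min
-607 = -1·1440 + 833; 833 = 13·60 + 53 → 13:53, 2020-11-08 - 1 day = 2020-11-07
→ 2020-11-07 13:53 MYF

2020-11-07 13:53 MYF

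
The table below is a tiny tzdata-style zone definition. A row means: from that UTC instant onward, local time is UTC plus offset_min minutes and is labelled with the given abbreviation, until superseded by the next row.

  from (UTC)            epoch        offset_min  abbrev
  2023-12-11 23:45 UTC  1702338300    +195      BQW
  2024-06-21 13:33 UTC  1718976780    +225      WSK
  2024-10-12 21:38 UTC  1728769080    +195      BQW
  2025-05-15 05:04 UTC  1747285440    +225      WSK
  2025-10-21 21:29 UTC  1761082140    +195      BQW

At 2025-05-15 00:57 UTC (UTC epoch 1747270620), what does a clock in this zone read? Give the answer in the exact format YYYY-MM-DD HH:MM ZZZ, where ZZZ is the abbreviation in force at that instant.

Query: 2025-05-15 00:57 UTC
Rule 3/5 (BQW, +03:15): 2024-10-12 21:38 UTC ≤ query < 2025-05-15 05:04 UTC
0·60 + 57 + 195 = 252 min
252 = 0·1440 + 252; 252 = 4·60 + 12 → 04:12, same day
→ 2025-05-15 04:12 BQW

2025-05-15 04:12 BQW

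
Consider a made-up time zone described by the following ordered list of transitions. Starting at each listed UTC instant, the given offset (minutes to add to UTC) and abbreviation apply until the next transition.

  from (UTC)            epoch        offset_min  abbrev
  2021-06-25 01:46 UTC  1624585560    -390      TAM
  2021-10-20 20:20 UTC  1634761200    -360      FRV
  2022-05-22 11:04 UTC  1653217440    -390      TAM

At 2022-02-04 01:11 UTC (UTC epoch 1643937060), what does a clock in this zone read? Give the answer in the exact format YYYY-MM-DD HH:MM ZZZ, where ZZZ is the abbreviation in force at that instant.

2022-02-03 19:11 FRV

Query: 2022-02-04 01:11 UTC
Rule 2/3 (FRV, -06:00): 2021-10-20 20:20 UTC ≤ query < 2022-05-22 11:04 UTC
1·60 + 11 - 360 = -289 min
-289 = -1·1440 + 1151; 1151 = 19·60 + 11 → 19:11, 2022-02-04 - 1 day = 2022-02-03
→ 2022-02-03 19:11 FRV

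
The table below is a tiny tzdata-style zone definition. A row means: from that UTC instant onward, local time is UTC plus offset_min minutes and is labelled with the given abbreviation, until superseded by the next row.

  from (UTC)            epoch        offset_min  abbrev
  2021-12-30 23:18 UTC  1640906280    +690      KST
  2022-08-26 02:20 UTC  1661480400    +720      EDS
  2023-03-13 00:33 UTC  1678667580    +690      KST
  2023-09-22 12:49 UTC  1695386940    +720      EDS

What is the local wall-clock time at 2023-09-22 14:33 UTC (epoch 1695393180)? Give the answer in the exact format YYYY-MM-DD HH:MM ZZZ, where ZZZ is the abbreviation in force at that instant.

Query: 2023-09-22 14:33 UTC
Rule 4/4 (EDS, +12:00): 2023-09-22 12:49 UTC ≤ query < +∞
14·60 + 33 + 720 = 1593 min
1593 = 1·1440 + 153; 153 = 2·60 + 33 → 02:33, 2023-09-22 + 1 day = 2023-09-23
→ 2023-09-23 02:33 EDS

2023-09-23 02:33 EDS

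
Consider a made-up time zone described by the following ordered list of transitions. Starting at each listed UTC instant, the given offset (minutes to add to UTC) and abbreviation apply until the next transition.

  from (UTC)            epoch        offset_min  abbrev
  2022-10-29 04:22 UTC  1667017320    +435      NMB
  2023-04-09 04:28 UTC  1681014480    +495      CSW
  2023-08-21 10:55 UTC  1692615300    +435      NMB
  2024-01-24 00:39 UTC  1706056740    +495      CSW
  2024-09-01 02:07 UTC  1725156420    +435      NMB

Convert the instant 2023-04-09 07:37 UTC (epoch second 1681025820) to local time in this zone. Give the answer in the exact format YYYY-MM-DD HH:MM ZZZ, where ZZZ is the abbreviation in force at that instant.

2023-04-09 15:52 CSW

Query: 2023-04-09 07:37 UTC
Rule 2/5 (CSW, +08:15): 2023-04-09 04:28 UTC ≤ query < 2023-08-21 10:55 UTC
7·60 + 37 + 495 = 952 min
952 = 0·1440 + 952; 952 = 15·60 + 52 → 15:52, same day
→ 2023-04-09 15:52 CSW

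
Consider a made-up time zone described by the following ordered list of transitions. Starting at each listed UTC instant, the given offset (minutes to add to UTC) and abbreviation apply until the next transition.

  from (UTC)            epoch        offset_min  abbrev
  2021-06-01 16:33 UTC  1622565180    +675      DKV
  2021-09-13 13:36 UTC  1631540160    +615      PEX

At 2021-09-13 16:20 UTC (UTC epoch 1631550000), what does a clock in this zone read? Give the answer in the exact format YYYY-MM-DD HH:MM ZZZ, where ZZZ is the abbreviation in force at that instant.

2021-09-14 02:35 PEX

Query: 2021-09-13 16:20 UTC
Rule 2/2 (PEX, +10:15): 2021-09-13 13:36 UTC ≤ query < +∞
16·60 + 20 + 615 = 1595 min
1595 = 1·1440 + 155; 155 = 2·60 + 35 → 02:35, 2021-09-13 + 1 day = 2021-09-14
→ 2021-09-14 02:35 PEX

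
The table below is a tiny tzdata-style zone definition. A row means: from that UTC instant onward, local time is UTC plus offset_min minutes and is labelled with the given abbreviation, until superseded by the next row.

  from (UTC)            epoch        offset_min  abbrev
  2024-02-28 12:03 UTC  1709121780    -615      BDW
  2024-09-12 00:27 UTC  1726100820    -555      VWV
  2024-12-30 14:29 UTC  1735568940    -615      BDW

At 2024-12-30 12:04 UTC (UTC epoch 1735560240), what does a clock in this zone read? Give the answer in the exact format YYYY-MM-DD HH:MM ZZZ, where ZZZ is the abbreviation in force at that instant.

2024-12-30 02:49 VWV

Query: 2024-12-30 12:04 UTC
Rule 2/3 (VWV, -09:15): 2024-09-12 00:27 UTC ≤ query < 2024-12-30 14:29 UTC
12·60 + 4 - 555 = 169 min
169 = 0·1440 + 169; 169 = 2·60 + 49 → 02:49, same day
→ 2024-12-30 02:49 VWV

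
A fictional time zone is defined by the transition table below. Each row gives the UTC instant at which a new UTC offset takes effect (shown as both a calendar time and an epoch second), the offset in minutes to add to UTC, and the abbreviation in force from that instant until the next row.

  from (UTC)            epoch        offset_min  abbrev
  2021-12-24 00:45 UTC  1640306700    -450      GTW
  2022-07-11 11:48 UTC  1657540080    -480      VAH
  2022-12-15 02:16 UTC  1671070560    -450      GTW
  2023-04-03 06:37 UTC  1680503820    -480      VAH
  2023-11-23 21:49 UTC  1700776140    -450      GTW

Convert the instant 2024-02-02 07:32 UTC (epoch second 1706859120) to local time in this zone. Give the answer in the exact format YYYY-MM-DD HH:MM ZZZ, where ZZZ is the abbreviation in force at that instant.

2024-02-02 00:02 GTW

Query: 2024-02-02 07:32 UTC
Rule 5/5 (GTW, -07:30): 2023-11-23 21:49 UTC ≤ query < +∞
7·60 + 32 - 450 = 2 min
2 = 0·1440 + 2; 2 = 0·60 + 2 → 00:02, same day
→ 2024-02-02 00:02 GTW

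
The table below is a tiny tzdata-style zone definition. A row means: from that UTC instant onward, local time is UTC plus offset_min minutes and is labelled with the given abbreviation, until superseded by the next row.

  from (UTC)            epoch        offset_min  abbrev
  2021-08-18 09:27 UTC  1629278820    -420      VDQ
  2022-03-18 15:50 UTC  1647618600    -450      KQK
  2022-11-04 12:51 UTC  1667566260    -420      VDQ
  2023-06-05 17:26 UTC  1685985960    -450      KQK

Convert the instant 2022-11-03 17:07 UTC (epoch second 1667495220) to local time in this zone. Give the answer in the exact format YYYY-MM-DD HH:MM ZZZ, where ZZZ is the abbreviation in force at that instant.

2022-11-03 09:37 KQK

Query: 2022-11-03 17:07 UTC
Rule 2/4 (KQK, -07:30): 2022-03-18 15:50 UTC ≤ query < 2022-11-04 12:51 UTC
17·60 + 7 - 450 = 577 min
577 = 0·1440 + 577; 577 = 9·60 + 37 → 09:37, same day
→ 2022-11-03 09:37 KQK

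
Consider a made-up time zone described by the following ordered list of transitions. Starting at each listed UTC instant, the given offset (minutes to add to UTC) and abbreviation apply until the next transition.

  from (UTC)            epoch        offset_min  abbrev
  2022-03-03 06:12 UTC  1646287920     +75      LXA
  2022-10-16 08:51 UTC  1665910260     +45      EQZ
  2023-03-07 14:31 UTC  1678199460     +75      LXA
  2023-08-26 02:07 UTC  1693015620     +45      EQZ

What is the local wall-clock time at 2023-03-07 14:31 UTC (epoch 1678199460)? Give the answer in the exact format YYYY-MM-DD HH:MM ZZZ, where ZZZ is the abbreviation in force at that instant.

Query: 2023-03-07 14:31 UTC
Rule 3/4 (LXA, +01:15): 2023-03-07 14:31 UTC ≤ query < 2023-08-26 02:07 UTC
14·60 + 31 + 75 = 946 min
946 = 0·1440 + 946; 946 = 15·60 + 46 → 15:46, same day
→ 2023-03-07 15:46 LXA

2023-03-07 15:46 LXA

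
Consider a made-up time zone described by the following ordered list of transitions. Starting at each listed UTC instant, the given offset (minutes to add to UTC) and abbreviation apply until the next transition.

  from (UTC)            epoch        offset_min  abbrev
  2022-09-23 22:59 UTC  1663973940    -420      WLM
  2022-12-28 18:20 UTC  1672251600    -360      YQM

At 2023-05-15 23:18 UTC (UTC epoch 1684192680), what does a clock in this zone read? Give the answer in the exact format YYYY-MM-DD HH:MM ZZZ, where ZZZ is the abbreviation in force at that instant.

Query: 2023-05-15 23:18 UTC
Rule 2/2 (YQM, -06:00): 2022-12-28 18:20 UTC ≤ query < +∞
23·60 + 18 - 360 = 1038 min
1038 = 0·1440 + 1038; 1038 = 17·60 + 18 → 17:18, same day
→ 2023-05-15 17:18 YQM

2023-05-15 17:18 YQM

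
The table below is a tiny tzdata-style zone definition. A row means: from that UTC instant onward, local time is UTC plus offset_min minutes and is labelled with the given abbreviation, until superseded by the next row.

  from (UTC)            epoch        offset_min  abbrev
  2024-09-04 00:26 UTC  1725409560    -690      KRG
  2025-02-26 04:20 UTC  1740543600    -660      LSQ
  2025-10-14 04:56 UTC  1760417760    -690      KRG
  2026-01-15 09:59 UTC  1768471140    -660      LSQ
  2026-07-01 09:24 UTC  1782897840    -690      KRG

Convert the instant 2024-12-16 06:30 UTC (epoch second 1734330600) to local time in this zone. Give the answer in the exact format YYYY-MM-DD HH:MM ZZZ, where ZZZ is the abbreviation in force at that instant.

2024-12-15 19:00 KRG

Query: 2024-12-16 06:30 UTC
Rule 1/5 (KRG, -11:30): 2024-09-04 00:26 UTC ≤ query < 2025-02-26 04:20 UTC
6·60 + 30 - 690 = -300 min
-300 = -1·1440 + 1140; 1140 = 19·60 + 0 → 19:00, 2024-12-16 - 1 day = 2024-12-15
→ 2024-12-15 19:00 KRG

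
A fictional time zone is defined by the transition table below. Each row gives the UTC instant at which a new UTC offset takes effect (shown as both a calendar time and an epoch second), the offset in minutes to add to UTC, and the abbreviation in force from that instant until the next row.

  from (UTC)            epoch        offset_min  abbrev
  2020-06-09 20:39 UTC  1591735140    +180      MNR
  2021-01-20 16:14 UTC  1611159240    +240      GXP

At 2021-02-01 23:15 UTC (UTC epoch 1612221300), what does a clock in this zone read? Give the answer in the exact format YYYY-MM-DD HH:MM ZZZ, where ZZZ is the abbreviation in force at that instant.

2021-02-02 03:15 GXP

Query: 2021-02-01 23:15 UTC
Rule 2/2 (GXP, +04:00): 2021-01-20 16:14 UTC ≤ query < +∞
23·60 + 15 + 240 = 1635 min
1635 = 1·1440 + 195; 195 = 3·60 + 15 → 03:15, 2021-02-01 + 1 day = 2021-02-02
→ 2021-02-02 03:15 GXP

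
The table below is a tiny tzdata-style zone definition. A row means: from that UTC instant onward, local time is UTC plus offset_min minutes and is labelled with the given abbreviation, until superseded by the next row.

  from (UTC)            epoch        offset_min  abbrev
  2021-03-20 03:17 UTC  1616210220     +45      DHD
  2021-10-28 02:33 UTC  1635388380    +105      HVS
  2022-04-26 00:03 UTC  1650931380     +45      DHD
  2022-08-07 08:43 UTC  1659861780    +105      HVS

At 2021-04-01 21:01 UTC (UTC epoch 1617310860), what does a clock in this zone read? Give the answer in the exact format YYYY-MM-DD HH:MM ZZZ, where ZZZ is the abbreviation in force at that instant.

2021-04-01 21:46 DHD

Query: 2021-04-01 21:01 UTC
Rule 1/4 (DHD, +00:45): 2021-03-20 03:17 UTC ≤ query < 2021-10-28 02:33 UTC
21·60 + 1 + 45 = 1306 min
1306 = 0·1440 + 1306; 1306 = 21·60 + 46 → 21:46, same day
→ 2021-04-01 21:46 DHD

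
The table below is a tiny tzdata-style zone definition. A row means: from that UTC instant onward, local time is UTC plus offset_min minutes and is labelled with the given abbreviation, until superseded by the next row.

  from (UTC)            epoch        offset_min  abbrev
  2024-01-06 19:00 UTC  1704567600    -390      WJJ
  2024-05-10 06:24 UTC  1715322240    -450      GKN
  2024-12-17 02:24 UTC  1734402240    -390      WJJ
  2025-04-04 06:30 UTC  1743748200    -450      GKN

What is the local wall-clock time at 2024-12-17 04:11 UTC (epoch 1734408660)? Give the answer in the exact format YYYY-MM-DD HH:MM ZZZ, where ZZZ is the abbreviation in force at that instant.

Query: 2024-12-17 04:11 UTC
Rule 3/4 (WJJ, -06:30): 2024-12-17 02:24 UTC ≤ query < 2025-04-04 06:30 UTC
4·60 + 11 - 390 = -139 min
-139 = -1·1440 + 1301; 1301 = 21·60 + 41 → 21:41, 2024-12-17 - 1 day = 2024-12-16
→ 2024-12-16 21:41 WJJ

2024-12-16 21:41 WJJ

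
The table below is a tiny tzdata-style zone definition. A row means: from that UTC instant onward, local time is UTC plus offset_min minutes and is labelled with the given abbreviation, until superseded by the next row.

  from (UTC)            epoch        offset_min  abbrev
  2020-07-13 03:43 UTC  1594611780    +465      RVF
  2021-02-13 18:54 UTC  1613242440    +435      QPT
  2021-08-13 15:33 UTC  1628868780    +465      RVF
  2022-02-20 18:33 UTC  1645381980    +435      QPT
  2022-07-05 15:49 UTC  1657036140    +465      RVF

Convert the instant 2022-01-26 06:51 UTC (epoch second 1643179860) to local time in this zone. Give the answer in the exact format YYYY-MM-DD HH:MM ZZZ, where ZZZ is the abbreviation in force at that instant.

Query: 2022-01-26 06:51 UTC
Rule 3/5 (RVF, +07:45): 2021-08-13 15:33 UTC ≤ query < 2022-02-20 18:33 UTC
6·60 + 51 + 465 = 876 min
876 = 0·1440 + 876; 876 = 14·60 + 36 → 14:36, same day
→ 2022-01-26 14:36 RVF

2022-01-26 14:36 RVF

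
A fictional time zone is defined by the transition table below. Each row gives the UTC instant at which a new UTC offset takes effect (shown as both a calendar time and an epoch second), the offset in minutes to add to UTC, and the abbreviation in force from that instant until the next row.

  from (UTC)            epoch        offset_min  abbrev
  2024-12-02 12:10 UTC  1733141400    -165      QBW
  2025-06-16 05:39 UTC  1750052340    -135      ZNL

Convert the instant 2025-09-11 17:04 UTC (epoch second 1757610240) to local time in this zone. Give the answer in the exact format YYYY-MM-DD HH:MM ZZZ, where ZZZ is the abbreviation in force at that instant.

2025-09-11 14:49 ZNL

Query: 2025-09-11 17:04 UTC
Rule 2/2 (ZNL, -02:15): 2025-06-16 05:39 UTC ≤ query < +∞
17·60 + 4 - 135 = 889 min
889 = 0·1440 + 889; 889 = 14·60 + 49 → 14:49, same day
→ 2025-09-11 14:49 ZNL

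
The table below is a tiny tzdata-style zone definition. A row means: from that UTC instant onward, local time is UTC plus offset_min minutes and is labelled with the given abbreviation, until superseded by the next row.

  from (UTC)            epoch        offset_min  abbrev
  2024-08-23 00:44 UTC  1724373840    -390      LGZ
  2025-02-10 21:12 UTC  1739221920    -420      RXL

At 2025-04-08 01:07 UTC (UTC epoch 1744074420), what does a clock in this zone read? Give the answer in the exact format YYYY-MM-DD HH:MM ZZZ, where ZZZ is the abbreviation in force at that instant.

2025-04-07 18:07 RXL

Query: 2025-04-08 01:07 UTC
Rule 2/2 (RXL, -07:00): 2025-02-10 21:12 UTC ≤ query < +∞
1·60 + 7 - 420 = -353 min
-353 = -1·1440 + 1087; 1087 = 18·60 + 7 → 18:07, 2025-04-08 - 1 day = 2025-04-07
→ 2025-04-07 18:07 RXL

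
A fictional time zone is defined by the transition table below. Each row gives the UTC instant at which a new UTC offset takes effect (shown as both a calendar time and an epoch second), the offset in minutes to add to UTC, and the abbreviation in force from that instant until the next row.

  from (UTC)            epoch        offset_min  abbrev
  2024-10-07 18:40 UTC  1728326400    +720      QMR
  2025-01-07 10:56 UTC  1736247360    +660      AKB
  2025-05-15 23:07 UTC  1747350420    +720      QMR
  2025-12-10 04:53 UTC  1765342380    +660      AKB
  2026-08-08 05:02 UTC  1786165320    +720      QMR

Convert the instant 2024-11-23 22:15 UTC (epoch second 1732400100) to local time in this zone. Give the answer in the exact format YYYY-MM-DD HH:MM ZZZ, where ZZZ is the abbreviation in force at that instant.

Query: 2024-11-23 22:15 UTC
Rule 1/5 (QMR, +12:00): 2024-10-07 18:40 UTC ≤ query < 2025-01-07 10:56 UTC
22·60 + 15 + 720 = 2055 min
2055 = 1·1440 + 615; 615 = 10·60 + 15 → 10:15, 2024-11-23 + 1 day = 2024-11-24
→ 2024-11-24 10:15 QMR

2024-11-24 10:15 QMR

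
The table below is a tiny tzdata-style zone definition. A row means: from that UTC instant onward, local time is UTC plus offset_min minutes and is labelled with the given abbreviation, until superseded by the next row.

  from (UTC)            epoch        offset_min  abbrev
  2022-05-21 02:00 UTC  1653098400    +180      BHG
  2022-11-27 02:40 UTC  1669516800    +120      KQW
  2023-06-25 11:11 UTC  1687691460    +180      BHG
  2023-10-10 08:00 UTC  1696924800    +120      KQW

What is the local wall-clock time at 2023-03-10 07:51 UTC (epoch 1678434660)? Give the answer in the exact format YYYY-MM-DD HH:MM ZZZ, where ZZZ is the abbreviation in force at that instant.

Query: 2023-03-10 07:51 UTC
Rule 2/4 (KQW, +02:00): 2022-11-27 02:40 UTC ≤ query < 2023-06-25 11:11 UTC
7·60 + 51 + 120 = 591 min
591 = 0·1440 + 591; 591 = 9·60 + 51 → 09:51, same day
→ 2023-03-10 09:51 KQW

2023-03-10 09:51 KQW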